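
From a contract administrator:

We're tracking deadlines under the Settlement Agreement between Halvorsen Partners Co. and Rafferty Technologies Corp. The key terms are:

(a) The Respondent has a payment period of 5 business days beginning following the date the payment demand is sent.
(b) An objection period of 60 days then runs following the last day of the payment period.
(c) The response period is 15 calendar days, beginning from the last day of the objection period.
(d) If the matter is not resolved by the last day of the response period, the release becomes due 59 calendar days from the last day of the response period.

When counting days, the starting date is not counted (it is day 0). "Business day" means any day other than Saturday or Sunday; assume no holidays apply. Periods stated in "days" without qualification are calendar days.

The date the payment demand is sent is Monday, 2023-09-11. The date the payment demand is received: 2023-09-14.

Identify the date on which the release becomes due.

The last day of the payment period: counting 5 business days from Monday, 2023-09-11 (Sep 12, Sep 13, Sep 14, Sep 15, Sep 18, skipping weekends) reaches Monday, 2023-09-18.
Adding 60 calendar days to 2023-09-18 gives 2023-11-17, which is the last day of the objection period.
The last day of the response period: 2023-11-17 + 15 days = 2023-12-02.
The date on which the release becomes due: 59 calendar days after 2023-12-02 is 2024-01-30.

2024-01-30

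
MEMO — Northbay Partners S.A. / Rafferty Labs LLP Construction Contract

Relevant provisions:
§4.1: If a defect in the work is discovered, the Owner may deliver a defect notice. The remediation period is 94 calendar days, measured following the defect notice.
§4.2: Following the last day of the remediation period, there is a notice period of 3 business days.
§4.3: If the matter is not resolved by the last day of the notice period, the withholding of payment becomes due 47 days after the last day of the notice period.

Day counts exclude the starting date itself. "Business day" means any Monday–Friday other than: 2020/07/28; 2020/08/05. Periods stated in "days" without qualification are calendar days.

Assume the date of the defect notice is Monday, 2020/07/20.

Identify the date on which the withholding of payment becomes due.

2020/12/13

The last day of the remediation period: 94 calendar days after 2020/07/20 is 2020/10/22.
The last day of the notice period: counting 3 business days from Thursday, 2020/10/22 (Oct 23, Oct 26, Oct 27, skipping weekends) reaches Tuesday, 2020/10/27.
Adding 47 calendar days to 2020/10/27 gives 2020/12/13, which is the date on which the withholding of payment becomes due.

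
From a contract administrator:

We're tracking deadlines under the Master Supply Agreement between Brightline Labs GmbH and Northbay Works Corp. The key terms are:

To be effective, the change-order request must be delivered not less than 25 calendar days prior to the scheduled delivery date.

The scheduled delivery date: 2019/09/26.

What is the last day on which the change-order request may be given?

2019/09/26 minus 25 days is 2019/09/01.

2019/09/01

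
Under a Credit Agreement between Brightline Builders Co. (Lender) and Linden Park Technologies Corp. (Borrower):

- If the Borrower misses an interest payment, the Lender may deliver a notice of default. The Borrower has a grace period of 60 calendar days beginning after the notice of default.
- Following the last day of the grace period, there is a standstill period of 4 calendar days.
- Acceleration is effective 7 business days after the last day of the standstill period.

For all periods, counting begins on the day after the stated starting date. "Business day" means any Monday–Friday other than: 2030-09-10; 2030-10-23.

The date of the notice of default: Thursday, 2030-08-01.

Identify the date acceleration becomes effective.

The last day of the grace period: 2030-08-01 + 60 days = 2030-09-30.
Adding 4 calendar days to 2030-09-30 gives 2030-10-04, which is the last day of the standstill period.
The date acceleration becomes effective: counting 7 business days from Friday, 2030-10-04 (Oct 7, Oct 8, Oct 9, Oct 10, Oct 11, Oct 14, Oct 15, skipping weekends) reaches Tuesday, 2030-10-15.

2030-10-15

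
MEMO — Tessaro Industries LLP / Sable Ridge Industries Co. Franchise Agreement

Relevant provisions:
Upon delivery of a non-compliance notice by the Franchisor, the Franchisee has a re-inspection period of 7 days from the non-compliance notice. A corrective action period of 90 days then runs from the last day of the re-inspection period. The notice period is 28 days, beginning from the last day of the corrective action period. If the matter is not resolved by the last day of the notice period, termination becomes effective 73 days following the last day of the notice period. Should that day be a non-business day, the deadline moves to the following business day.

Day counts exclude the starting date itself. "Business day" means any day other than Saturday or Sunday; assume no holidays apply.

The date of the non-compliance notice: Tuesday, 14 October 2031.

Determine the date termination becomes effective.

29 April 2032

Adding 7 calendar days to 14 October 2031 gives 21 October 2031, which is the last day of the re-inspection period.
The last day of the corrective action period: 21 October 2031 + 90 days = 19 January 2032.
The last day of the notice period: 19 January 2032 + 28 days = 16 February 2032.
The date termination becomes effective: 73 calendar days after 16 February 2032 is 29 April 2032. 29 April 2032 is a Thursday, so no roll-forward applies.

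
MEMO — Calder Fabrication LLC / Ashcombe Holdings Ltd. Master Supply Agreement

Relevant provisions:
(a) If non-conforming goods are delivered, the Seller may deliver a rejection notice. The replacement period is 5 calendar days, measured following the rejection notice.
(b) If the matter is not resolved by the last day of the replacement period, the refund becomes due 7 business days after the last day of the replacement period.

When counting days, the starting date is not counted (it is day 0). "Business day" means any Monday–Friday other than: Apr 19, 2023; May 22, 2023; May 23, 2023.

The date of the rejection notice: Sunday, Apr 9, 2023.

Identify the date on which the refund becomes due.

Apr 26, 2023

Adding 5 calendar days to Apr 9, 2023 gives Apr 14, 2023, which is the last day of the replacement period.
The date on which the refund becomes due: 7 business days after Friday, Apr 14, 2023, skipping weekends and the listed holiday on Apr 19 — Apr 17, Apr 18, Apr 20, Apr 21, Apr 24, Apr 25, Apr 26 — lands on Wednesday, Apr 26, 2023.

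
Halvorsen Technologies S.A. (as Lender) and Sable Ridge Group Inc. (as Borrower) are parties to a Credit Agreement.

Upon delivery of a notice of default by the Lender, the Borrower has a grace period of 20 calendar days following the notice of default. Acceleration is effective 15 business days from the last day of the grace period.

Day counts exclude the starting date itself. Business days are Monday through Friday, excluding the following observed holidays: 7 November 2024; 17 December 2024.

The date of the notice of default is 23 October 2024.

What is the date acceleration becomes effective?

3 December 2024

The last day of the grace period: 20 calendar days after 23 October 2024 is 12 November 2024.
The date acceleration becomes effective: counting 15 business days from Tuesday, 12 November 2024 (Nov 13, Nov 14, Nov 15, Nov 18, …, Nov 29, Dec 2, Dec 3, skipping weekends) reaches Tuesday, 3 December 2024.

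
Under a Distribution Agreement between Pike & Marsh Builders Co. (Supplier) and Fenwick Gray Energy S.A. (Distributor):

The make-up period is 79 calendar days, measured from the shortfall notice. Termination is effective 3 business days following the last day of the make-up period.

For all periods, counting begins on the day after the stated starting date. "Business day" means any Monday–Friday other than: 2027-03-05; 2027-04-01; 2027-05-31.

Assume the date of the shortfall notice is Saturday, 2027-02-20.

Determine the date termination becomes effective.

2027-05-13

The last day of the make-up period: 79 calendar days after 2027-02-20 is 2027-05-10.
The date termination becomes effective: 3 business days after Monday, 2027-05-10, skipping weekends — May 11, May 12, May 13 — lands on Thursday, 2027-05-13.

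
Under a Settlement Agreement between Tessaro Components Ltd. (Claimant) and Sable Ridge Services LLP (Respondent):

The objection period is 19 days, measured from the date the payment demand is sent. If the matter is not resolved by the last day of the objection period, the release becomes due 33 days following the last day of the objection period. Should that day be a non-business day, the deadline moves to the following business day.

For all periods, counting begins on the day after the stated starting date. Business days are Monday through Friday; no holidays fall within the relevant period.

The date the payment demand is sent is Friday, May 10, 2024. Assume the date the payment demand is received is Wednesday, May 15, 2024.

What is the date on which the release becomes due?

Jul 1, 2024

The last day of the objection period: May 10, 2024 + 19 days = May 29, 2024.
The date on which the release becomes due: 33 calendar days after May 29, 2024 is Jul 1, 2024. Jul 1, 2024 is a Monday, so no roll-forward applies.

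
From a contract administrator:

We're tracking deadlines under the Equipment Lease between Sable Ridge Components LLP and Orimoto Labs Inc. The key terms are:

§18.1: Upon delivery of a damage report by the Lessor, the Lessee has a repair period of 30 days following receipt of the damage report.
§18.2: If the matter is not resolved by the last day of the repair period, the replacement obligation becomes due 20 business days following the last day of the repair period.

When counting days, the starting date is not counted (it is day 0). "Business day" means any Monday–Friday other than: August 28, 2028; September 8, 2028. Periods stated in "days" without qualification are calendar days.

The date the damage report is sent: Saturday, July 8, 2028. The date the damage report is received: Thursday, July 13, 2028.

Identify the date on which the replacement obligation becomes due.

Adding 30 calendar days to July 13, 2028 gives August 12, 2028, which is the last day of the repair period.
From Saturday, August 12, 2028, 20 business days (Aug 14, Aug 15, Aug 16, Aug 17, …, Sep 7, Sep 11, Sep 12, skipping weekends and the listed holidays on Aug 28, Sep 8) brings us to Tuesday, September 12, 2028, which is the date on which the replacement obligation becomes due.

September 12, 2028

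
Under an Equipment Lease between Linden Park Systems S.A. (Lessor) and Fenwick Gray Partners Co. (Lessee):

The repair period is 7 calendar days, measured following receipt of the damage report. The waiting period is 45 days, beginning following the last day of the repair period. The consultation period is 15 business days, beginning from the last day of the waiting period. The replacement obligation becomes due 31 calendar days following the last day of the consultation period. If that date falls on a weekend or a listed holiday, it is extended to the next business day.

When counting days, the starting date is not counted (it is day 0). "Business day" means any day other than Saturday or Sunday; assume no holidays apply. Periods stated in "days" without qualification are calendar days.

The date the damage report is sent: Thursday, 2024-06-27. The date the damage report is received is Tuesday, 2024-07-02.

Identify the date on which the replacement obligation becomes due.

The last day of the repair period: 7 calendar days after 2024-07-02 is 2024-07-09.
Adding 45 calendar days to 2024-07-09 gives 2024-08-23, which is the last day of the waiting period.
The last day of the consultation period: counting 15 business days from Friday, 2024-08-23 (Aug 26, Aug 27, Aug 28, Aug 29, …, Sep 11, Sep 12, Sep 13, skipping weekends) reaches Friday, 2024-09-13.
The date on which the replacement obligation becomes due: 2024-09-13 + 31 days = 2024-10-14. 2024-10-14 is a Monday, so no roll-forward applies.

2024-10-14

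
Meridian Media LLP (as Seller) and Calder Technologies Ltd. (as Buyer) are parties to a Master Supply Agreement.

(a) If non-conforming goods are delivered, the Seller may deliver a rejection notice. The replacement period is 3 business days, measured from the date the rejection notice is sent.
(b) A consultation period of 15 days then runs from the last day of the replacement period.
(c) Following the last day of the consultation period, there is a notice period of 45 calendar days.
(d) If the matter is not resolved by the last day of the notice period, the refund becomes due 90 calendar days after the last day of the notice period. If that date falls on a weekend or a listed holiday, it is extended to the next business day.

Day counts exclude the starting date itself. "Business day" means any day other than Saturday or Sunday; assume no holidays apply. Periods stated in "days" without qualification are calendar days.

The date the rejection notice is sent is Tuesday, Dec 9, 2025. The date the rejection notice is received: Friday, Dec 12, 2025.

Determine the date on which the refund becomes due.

May 11, 2026

The last day of the replacement period: counting 3 business days from Tuesday, Dec 9, 2025 (Dec 10, Dec 11, Dec 12, skipping weekends) reaches Friday, Dec 12, 2025.
The last day of the consultation period: 15 calendar days after Dec 12, 2025 is Dec 27, 2025.
Adding 45 calendar days to Dec 27, 2025 gives Feb 10, 2026, which is the last day of the notice period.
The date on which the refund becomes due: 90 calendar days after Feb 10, 2026 is May 11, 2026. May 11, 2026 is a Monday, so no roll-forward applies.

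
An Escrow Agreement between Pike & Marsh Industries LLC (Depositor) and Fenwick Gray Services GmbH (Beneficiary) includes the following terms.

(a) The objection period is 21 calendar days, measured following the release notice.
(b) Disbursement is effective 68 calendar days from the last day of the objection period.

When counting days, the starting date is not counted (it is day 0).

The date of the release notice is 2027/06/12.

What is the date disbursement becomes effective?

The last day of the objection period: 21 calendar days after 2027/06/12 is 2027/07/03.
The date disbursement becomes effective: 68 calendar days after 2027/07/03 is 2027/09/09.

2027/09/09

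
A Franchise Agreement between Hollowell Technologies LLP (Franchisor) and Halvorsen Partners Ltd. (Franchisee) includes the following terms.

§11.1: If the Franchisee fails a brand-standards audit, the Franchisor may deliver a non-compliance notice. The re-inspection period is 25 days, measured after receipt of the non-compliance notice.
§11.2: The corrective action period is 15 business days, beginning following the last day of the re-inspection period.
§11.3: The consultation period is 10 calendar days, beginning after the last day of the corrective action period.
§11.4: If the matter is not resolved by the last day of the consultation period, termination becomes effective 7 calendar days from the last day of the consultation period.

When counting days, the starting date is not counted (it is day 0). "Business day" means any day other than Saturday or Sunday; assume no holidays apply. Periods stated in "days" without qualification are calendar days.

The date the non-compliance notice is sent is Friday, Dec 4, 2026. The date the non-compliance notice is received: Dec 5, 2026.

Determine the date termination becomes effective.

Feb 6, 2027

The last day of the re-inspection period: Dec 5, 2026 + 25 days = Dec 30, 2026.
The last day of the corrective action period: 15 business days after Wednesday, Dec 30, 2026, skipping weekends — Dec 31, Jan 1, Jan 4, Jan 5, …, Jan 18, Jan 19, Jan 20 — lands on Wednesday, Jan 20, 2027.
Adding 10 calendar days to Jan 20, 2027 gives Jan 30, 2027, which is the last day of the consultation period.
The date termination becomes effective: 7 calendar days after Jan 30, 2027 is Feb 6, 2027.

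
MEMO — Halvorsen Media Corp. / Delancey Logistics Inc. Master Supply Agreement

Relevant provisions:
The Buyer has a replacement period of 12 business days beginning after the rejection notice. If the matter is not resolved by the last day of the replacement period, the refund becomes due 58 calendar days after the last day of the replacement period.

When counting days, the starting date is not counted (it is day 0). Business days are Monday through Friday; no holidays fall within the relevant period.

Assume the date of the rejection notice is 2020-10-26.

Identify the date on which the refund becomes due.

The last day of the replacement period: counting 12 business days from Monday, 2020-10-26 (Oct 27, Oct 28, Oct 29, Oct 30, …, Nov 9, Nov 10, Nov 11, skipping weekends) reaches Wednesday, 2020-11-11.
The date on which the refund becomes due: 58 calendar days after 2020-11-11 is 2021-01-08.

2021-01-08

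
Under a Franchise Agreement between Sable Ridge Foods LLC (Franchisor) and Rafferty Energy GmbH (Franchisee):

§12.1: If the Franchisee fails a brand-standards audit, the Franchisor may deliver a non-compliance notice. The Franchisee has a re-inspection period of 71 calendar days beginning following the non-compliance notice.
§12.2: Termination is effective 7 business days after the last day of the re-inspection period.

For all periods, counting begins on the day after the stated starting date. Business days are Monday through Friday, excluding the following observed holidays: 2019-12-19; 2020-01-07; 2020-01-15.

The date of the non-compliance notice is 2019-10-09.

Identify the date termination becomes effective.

The last day of the re-inspection period: 71 calendar days after 2019-10-09 is 2019-12-19.
The date termination becomes effective: 7 business days after Thursday, 2019-12-19, skipping weekends — Dec 20, Dec 23, Dec 24, Dec 25, Dec 26, Dec 27, Dec 30 — lands on Monday, 2019-12-30.

2019-12-30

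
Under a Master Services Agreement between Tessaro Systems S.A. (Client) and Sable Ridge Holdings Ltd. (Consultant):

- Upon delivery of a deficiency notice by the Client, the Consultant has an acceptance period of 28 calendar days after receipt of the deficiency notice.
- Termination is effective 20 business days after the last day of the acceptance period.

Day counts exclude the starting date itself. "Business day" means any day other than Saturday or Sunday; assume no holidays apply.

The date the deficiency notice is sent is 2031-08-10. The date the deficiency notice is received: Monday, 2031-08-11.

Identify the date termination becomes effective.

2031-10-06

The last day of the acceptance period: 2031-08-11 + 28 days = 2031-09-08.
The date termination becomes effective: counting 20 business days from Monday, 2031-09-08 (Sep 9, Sep 10, Sep 11, Sep 12, …, Oct 2, Oct 3, Oct 6, skipping weekends) reaches Monday, 2031-10-06.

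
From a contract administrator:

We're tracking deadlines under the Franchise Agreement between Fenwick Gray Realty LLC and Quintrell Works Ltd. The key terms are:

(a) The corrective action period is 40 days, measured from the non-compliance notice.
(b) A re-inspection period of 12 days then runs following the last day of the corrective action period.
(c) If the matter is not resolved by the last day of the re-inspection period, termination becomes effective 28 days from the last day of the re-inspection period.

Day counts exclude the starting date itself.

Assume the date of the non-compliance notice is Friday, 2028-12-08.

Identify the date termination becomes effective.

2029-02-26

Adding 40 calendar days to 2028-12-08 gives 2029-01-17, which is the last day of the corrective action period.
The last day of the re-inspection period: 12 calendar days after 2029-01-17 is 2029-01-29.
The date termination becomes effective: 28 calendar days after 2029-01-29 is 2029-02-26.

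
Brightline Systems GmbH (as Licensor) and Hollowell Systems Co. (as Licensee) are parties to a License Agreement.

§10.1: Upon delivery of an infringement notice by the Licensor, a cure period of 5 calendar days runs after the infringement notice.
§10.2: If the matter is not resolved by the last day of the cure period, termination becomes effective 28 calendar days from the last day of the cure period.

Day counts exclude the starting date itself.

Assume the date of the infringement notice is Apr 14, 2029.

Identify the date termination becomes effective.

Adding 5 calendar days to Apr 14, 2029 gives Apr 19, 2029, which is the last day of the cure period.
The date termination becomes effective: Apr 19, 2029 + 28 days = May 17, 2029.

May 17, 2029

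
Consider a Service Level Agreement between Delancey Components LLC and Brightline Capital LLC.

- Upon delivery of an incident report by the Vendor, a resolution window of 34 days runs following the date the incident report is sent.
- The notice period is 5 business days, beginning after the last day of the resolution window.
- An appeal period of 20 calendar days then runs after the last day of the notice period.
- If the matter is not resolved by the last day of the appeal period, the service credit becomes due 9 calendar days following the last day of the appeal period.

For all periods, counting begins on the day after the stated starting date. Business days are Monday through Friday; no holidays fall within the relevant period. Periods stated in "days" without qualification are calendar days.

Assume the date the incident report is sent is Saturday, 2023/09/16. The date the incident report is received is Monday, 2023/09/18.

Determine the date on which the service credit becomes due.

2023/11/25

Adding 34 calendar days to 2023/09/16 gives 2023/10/20, which is the last day of the resolution window.
The last day of the notice period: counting 5 business days from Friday, 2023/10/20 (Oct 23, Oct 24, Oct 25, Oct 26, Oct 27, skipping weekends) reaches Friday, 2023/10/27.
The last day of the appeal period: 2023/10/27 + 20 days = 2023/11/16.
Adding 9 calendar days to 2023/11/16 gives 2023/11/25, which is the date on which the service credit becomes due.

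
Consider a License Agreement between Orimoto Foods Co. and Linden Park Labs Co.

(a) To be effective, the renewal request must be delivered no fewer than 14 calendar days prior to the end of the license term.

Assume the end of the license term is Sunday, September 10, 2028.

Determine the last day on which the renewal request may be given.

Counting back 14 calendar days from September 10, 2028 gives August 27, 2028.

August 27, 2028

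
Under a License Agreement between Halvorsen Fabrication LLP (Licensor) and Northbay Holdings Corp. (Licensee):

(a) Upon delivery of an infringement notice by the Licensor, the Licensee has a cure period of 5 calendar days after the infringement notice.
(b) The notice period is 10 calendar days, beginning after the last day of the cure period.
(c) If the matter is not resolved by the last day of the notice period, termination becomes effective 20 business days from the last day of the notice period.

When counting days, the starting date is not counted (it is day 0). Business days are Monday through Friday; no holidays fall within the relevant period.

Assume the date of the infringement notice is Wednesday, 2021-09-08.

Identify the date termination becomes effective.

The last day of the cure period: 5 calendar days after 2021-09-08 is 2021-09-13.
Adding 10 calendar days to 2021-09-13 gives 2021-09-23, which is the last day of the notice period.
The date termination becomes effective: 20 business days after Thursday, 2021-09-23, skipping weekends — Sep 24, Sep 27, Sep 28, Sep 29, …, Oct 19, Oct 20, Oct 21 — lands on Thursday, 2021-10-21.

2021-10-21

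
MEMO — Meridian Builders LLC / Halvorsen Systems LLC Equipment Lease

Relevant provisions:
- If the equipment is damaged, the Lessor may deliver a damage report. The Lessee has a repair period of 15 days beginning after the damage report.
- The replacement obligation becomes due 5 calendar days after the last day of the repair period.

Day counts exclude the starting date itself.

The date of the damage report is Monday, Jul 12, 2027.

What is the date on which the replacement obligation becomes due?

Aug 1, 2027

The last day of the repair period: Jul 12, 2027 + 15 days = Jul 27, 2027.
Adding 5 calendar days to Jul 27, 2027 gives Aug 1, 2027, which is the date on which the replacement obligation becomes due.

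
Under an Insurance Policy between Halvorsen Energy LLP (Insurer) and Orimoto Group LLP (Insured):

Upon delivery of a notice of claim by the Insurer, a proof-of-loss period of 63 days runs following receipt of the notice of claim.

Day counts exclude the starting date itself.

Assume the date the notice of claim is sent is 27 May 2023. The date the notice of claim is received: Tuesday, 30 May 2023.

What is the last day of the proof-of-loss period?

1 August 2023

The last day of the proof-of-loss period: 63 calendar days after 30 May 2023 is 1 August 2023.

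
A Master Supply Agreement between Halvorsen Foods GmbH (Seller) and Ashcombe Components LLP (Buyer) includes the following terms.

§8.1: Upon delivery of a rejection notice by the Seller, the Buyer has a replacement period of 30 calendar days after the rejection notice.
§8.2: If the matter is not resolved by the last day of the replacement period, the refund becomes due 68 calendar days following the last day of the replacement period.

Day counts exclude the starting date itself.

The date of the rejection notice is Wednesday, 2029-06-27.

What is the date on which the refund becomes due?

Adding 30 calendar days to 2029-06-27 gives 2029-07-27, which is the last day of the replacement period.
Adding 68 calendar days to 2029-07-27 gives 2029-10-03, which is the date on which the refund becomes due.

2029-10-03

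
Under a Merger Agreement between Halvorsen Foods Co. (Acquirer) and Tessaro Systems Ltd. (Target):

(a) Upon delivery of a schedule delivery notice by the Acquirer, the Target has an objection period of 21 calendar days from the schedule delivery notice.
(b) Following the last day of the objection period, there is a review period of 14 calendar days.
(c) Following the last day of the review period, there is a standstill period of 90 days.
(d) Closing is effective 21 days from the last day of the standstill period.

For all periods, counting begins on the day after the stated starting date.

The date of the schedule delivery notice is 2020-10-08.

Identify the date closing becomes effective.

2021-03-03

Adding 21 calendar days to 2020-10-08 gives 2020-10-29, which is the last day of the objection period.
Adding 14 calendar days to 2020-10-29 gives 2020-11-12, which is the last day of the review period.
The last day of the standstill period: 2020-11-12 + 90 days = 2021-02-10.
Adding 21 calendar days to 2021-02-10 gives 2021-03-03, which is the date closing becomes effective.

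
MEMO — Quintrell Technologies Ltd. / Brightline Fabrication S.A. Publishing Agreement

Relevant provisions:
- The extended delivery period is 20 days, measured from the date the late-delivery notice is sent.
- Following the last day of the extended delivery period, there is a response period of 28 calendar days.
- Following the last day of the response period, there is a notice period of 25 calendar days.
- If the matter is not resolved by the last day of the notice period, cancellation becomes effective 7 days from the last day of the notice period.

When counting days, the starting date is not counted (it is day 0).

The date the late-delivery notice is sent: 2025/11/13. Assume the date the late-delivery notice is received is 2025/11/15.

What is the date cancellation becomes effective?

2026/02/01

The last day of the extended delivery period: 2025/11/13 + 20 days = 2025/12/03.
The last day of the response period: 2025/12/03 + 28 days = 2025/12/31.
The last day of the notice period: 25 calendar days after 2025/12/31 is 2026/01/25.
The date cancellation becomes effective: 7 calendar days after 2026/01/25 is 2026/02/01.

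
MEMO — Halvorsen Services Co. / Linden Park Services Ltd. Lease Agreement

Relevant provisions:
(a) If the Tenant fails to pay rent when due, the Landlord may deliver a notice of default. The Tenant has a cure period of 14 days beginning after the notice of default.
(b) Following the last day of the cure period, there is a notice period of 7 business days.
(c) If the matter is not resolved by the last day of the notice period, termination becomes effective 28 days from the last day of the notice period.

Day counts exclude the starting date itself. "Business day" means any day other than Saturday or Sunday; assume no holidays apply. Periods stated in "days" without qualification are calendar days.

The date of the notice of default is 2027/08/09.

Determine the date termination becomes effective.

2027/09/29

The last day of the cure period: 14 calendar days after 2027/08/09 is 2027/08/23.
The last day of the notice period: 7 business days after Monday, 2027/08/23, skipping weekends — Aug 24, Aug 25, Aug 26, Aug 27, Aug 30, Aug 31, Sep 1 — lands on Wednesday, 2027/09/01.
The date termination becomes effective: 28 calendar days after 2027/09/01 is 2027/09/29.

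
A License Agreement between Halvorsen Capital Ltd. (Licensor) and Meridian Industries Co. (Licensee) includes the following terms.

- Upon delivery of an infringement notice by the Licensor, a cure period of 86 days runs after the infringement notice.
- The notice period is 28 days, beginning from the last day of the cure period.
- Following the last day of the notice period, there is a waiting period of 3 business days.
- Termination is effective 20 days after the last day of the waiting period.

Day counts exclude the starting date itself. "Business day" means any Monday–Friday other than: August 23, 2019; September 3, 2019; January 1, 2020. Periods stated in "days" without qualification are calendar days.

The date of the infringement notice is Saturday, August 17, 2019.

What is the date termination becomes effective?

Adding 86 calendar days to August 17, 2019 gives November 11, 2019, which is the last day of the cure period.
The last day of the notice period: 28 calendar days after November 11, 2019 is December 9, 2019.
The last day of the waiting period: counting 3 business days from Monday, December 9, 2019 (Dec 10, Dec 11, Dec 12, skipping weekends) reaches Thursday, December 12, 2019.
The date termination becomes effective: December 12, 2019 + 20 days = January 1, 2020.

January 1, 2020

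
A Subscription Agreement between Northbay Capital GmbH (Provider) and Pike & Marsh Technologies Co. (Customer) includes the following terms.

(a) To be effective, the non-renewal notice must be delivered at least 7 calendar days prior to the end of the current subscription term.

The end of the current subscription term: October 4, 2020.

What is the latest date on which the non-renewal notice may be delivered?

Counting back 7 calendar days from October 4, 2020 gives September 27, 2020.

September 27, 2020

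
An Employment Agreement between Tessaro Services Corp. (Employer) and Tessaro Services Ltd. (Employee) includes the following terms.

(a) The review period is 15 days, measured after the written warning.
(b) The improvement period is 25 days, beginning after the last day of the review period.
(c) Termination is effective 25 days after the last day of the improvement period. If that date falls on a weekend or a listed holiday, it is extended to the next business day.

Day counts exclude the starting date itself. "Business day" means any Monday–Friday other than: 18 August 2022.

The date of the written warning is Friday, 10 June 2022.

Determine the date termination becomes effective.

The last day of the review period: 10 June 2022 + 15 days = 25 June 2022.
Adding 25 calendar days to 25 June 2022 gives 20 July 2022, which is the last day of the improvement period.
Adding 25 calendar days to 20 July 2022 gives 14 August 2022, which is the date termination becomes effective. That falls on a Sunday, so it rolls to the next business day, Monday, 15 August 2022.

15 August 2022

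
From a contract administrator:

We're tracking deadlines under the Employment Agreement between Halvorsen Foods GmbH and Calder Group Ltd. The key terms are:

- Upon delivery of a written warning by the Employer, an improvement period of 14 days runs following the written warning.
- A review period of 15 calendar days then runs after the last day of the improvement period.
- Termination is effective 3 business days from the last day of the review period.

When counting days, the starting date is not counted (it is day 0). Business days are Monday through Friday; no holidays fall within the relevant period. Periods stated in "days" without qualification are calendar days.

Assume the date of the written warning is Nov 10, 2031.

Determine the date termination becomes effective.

The last day of the improvement period: 14 calendar days after Nov 10, 2031 is Nov 24, 2031.
The last day of the review period: 15 calendar days after Nov 24, 2031 is Dec 9, 2031.
From Tuesday, Dec 9, 2031, 3 business days (Dec 10, Dec 11, Dec 12, skipping weekends) brings us to Friday, Dec 12, 2031, which is the date termination becomes effective.

Dec 12, 2031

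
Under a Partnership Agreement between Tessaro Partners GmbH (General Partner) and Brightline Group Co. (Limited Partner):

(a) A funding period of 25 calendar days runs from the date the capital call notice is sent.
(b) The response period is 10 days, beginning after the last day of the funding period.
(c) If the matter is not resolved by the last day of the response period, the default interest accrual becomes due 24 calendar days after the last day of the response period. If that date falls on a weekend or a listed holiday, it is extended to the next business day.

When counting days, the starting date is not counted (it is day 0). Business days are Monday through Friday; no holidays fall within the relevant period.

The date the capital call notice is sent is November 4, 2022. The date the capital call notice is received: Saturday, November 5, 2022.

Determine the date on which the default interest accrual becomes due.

The last day of the funding period: November 4, 2022 + 25 days = November 29, 2022.
Adding 10 calendar days to November 29, 2022 gives December 9, 2022, which is the last day of the response period.
The date on which the default interest accrual becomes due: 24 calendar days after December 9, 2022 is January 2, 2023. January 2, 2023 is a Monday, so no roll-forward applies.

January 2, 2023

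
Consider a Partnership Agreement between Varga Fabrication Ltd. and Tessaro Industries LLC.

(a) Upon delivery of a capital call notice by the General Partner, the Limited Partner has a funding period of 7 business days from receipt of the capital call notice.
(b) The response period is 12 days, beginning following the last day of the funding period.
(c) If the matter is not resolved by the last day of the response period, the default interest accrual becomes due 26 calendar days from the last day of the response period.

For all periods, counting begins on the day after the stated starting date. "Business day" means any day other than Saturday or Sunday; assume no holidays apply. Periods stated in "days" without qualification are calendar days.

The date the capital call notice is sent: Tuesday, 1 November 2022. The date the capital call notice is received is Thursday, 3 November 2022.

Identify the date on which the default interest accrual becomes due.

The last day of the funding period: 7 business days after Thursday, 3 November 2022, skipping weekends — Nov 4, Nov 7, Nov 8, Nov 9, Nov 10, Nov 11, Nov 14 — lands on Monday, 14 November 2022.
The last day of the response period: 12 calendar days after 14 November 2022 is 26 November 2022.
Adding 26 calendar days to 26 November 2022 gives 22 December 2022, which is the date on which the default interest accrual becomes due.

22 December 2022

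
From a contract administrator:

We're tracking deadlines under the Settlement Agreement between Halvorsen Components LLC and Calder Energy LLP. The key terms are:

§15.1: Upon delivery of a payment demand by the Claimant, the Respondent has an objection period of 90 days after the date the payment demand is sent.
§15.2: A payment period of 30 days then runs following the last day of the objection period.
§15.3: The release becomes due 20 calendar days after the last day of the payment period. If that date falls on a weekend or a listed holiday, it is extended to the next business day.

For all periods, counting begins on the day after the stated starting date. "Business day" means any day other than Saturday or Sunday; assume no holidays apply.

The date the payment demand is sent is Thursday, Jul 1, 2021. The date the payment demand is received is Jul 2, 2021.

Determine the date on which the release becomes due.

Nov 18, 2021

Adding 90 calendar days to Jul 1, 2021 gives Sep 29, 2021, which is the last day of the objection period.
The last day of the payment period: 30 calendar days after Sep 29, 2021 is Oct 29, 2021.
The date on which the release becomes due: 20 calendar days after Oct 29, 2021 is Nov 18, 2021. Nov 18, 2021 is a Thursday, so no roll-forward applies.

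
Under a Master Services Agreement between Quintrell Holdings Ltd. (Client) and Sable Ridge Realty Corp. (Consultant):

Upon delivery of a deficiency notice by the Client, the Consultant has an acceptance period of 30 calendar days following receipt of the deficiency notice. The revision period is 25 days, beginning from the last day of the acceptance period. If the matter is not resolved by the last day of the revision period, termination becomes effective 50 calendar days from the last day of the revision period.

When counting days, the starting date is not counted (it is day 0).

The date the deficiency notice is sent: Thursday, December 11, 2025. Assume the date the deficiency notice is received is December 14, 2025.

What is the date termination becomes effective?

The last day of the acceptance period: December 14, 2025 + 30 days = January 13, 2026.
The last day of the revision period: 25 calendar days after January 13, 2026 is February 7, 2026.
The date termination becomes effective: 50 calendar days after February 7, 2026 is March 29, 2026.

March 29, 2026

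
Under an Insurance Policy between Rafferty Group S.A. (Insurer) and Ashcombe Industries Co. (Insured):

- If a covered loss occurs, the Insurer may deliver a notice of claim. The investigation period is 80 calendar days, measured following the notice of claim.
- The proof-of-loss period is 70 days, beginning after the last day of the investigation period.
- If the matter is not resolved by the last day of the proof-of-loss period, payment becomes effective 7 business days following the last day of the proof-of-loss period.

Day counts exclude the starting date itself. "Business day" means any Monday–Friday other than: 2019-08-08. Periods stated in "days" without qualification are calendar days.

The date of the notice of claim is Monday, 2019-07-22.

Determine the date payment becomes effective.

Adding 80 calendar days to 2019-07-22 gives 2019-10-10, which is the last day of the investigation period.
The last day of the proof-of-loss period: 2019-10-10 + 70 days = 2019-12-19.
The date payment becomes effective: 7 business days after Thursday, 2019-12-19, skipping weekends — Dec 20, Dec 23, Dec 24, Dec 25, Dec 26, Dec 27, Dec 30 — lands on Monday, 2019-12-30.

2019-12-30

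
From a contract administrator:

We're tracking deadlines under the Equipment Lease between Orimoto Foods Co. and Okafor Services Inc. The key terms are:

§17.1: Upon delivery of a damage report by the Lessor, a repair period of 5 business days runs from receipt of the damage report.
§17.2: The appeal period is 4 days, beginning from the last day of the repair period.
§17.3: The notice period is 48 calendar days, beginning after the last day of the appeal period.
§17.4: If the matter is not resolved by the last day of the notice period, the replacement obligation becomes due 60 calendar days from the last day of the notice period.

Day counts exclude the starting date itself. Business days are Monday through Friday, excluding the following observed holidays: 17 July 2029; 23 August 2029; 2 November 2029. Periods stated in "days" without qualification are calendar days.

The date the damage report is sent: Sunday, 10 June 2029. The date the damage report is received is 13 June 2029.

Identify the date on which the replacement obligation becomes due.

10 October 2029

The last day of the repair period: 5 business days after Wednesday, 13 June 2029, skipping weekends — Jun 14, Jun 15, Jun 18, Jun 19, Jun 20 — lands on Wednesday, 20 June 2029.
The last day of the appeal period: 4 calendar days after 20 June 2029 is 24 June 2029.
The last day of the notice period: 48 calendar days after 24 June 2029 is 11 August 2029.
The date on which the replacement obligation becomes due: 60 calendar days after 11 August 2029 is 10 October 2029.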